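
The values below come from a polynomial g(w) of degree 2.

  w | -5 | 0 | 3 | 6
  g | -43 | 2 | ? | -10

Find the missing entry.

The 3 known values determine g uniquely (degree ≤ 2).
L_0(3) = (3)·(-3)/[(-5)·(-11)] = -9/55
L_1(3) = (8)·(-3)/[(5)·(-6)] = 4/5
L_2(3) = (8)·(3)/[(11)·(6)] = 4/11
Sum: (-43)·(-9/55) + 2·(4/5) + (-10)·(4/11) = 5

5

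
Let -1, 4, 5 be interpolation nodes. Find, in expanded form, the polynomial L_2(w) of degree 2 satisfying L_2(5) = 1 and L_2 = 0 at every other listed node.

L_2(w) = (1/6)w^2 - (1/2)w - 2/3

L_2(w) = (w + 1)(w - 4) / [(6)·(1)]
       = (w^2 - 3w - 4) / (6)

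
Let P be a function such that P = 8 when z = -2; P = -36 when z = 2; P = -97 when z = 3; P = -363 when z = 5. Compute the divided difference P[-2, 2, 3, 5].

P[-2,2] = (-36 - 8) / (2 - (-2)) = -11
P[2,3] = (-97 - (-36)) / (3 - 2) = -61
P[3,5] = (-363 - (-97)) / (5 - 3) = -133
P[-2,2,3] = (-61 - (-11)) / (3 - (-2)) = -10
P[2,3,5] = (-133 - (-61)) / (5 - 2) = -24
P[-2,2,3,5] = (-24 - (-10)) / (5 - (-2)) = -2

-2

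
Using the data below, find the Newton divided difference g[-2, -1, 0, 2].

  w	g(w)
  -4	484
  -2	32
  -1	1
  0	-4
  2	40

-1

g[-2,-1] = (1 - 32) / (-1 - (-2)) = -31
g[-1,0] = (-4 - 1) / (0 - (-1)) = -5
g[0,2] = (40 - (-4)) / (2 - 0) = 22
g[-2,-1,0] = (-5 - (-31)) / (0 - (-2)) = 13
g[-1,0,2] = (22 - (-5)) / (2 - (-1)) = 9
g[-2,-1,0,2] = (9 - 13) / (2 - (-2)) = -1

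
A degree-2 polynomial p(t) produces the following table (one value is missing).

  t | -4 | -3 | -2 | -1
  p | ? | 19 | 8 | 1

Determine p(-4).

34

The 3 known values determine p uniquely (degree ≤ 2).
L_0(-4) = (-2)·(-3)/[(-1)·(-2)] = 3
L_1(-4) = (-1)·(-3)/[(1)·(-1)] = -3
L_2(-4) = (-1)·(-2)/[(2)·(1)] = 1
Sum: 19·(3) + 8·(-3) + 1·(1) = 34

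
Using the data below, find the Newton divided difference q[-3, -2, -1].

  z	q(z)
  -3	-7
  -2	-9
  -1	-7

q[-3,-2] = (-9 - (-7)) / (-2 - (-3)) = -2
q[-2,-1] = (-7 - (-9)) / (-1 - (-2)) = 2
q[-3,-2,-1] = (2 - (-2)) / (-1 - (-3)) = 2

2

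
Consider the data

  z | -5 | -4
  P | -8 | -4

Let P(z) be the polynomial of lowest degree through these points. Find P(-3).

0

L_0(-3) = (1)/[(-1)] = -1
L_1(-3) = (2)/[(1)] = 2
Sum: (-8)·(-1) + (-4)·(2) = 0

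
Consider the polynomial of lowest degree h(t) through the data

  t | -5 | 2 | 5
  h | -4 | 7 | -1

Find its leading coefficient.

-89/210

Build the Lagrange basis polynomials:
L_0(t) = (t - 2)(t - 5) / [70] = (1/70)t^2 - (1/10)t + 1/7
L_1(t) = (t + 5)(t - 5) / [-21] = -(1/21)t^2 + 25/21
L_2(t) = (t + 5)(t - 2) / [30] = (1/30)t^2 + (1/10)t - 1/3
h(t) = (-4)·L_0 + 7·L_1 + (-1)·L_2
Only the coefficient of t^2 is needed; take it from each L_i and combine:
(-4)·(1/70) + 7·(-1/21) + (-1)·(1/30) = -89/210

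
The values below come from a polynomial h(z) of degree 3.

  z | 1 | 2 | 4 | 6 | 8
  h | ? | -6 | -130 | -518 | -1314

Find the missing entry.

2

The 4 known values determine h uniquely (degree ≤ 3).
Evaluate each Lagrange basis at z = 1:
L_0(1) = (-3)·(-5)·(-7)/[(-2)·(-4)·(-6)] = 35/16
L_1(1) = (-1)·(-5)·(-7)/[(2)·(-2)·(-4)] = -35/16
L_2(1) = (-1)·(-3)·(-7)/[(4)·(2)·(-2)] = 21/16
L_3(1) = (-1)·(-3)·(-5)/[(6)·(4)·(2)] = -5/16
Sum: (-6)·(35/16) + (-130)·(-35/16) + (-518)·(21/16) + (-1314)·(-5/16) = 2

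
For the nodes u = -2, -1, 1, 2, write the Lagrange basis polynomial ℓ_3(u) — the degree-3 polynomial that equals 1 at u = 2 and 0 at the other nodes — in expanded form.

ℓ_3(u) = (1/12)u^3 + (1/6)u^2 - (1/12)u - 1/6

ℓ_3(u) = (u + 2)(u + 1)(u - 1) / [(4)·(3)·(1)]
       = (u^3 + 2u^2 - u - 2) / (12)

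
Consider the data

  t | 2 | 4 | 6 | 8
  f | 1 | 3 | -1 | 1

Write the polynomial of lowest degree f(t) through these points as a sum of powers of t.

Newton's divided differences:
f[2,4] = (3 - 1) / (4 - 2) = 1
f[4,6] = (-1 - 3) / (6 - 4) = -2
f[6,8] = (1 - (-1)) / (8 - 6) = 1
f[2,4,6] = (-2 - 1) / (6 - 2) = -3/4
f[4,6,8] = (1 - (-2)) / (8 - 4) = 3/4
f[2,4,6,8] = (3/4 - (-3/4)) / (8 - 2) = 1/4
f(t) = 1 + 1·(t - 2) + (-3/4)·(t - 2)(t - 4) + (1/4)·(t - 2)(t - 4)(t - 6)
Expanding: f(t) = (1/4)t^3 - (15/4)t^2 + (33/2)t - 19

f(t) = (1/4)t^3 - (15/4)t^2 + (33/2)t - 19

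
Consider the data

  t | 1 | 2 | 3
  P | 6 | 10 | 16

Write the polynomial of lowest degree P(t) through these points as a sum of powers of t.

P(t) = t^2 + t + 4

Build the Lagrange basis polynomials:
L_0(t) = (t - 2)(t - 3) / [2] = (1/2)t^2 - (5/2)t + 3
L_1(t) = (t - 1)(t - 3) / [-1] = -t^2 + 4t - 3
L_2(t) = (t - 1)(t - 2) / [2] = (1/2)t^2 - (3/2)t + 1
P(t) = 6·L_0 + 10·L_1 + 16·L_2
  6·L_0(t) = 3t^2 - 15t + 18
  10·L_1(t) = -10t^2 + 40t - 30
  16·L_2(t) = 8t^2 - 24t + 16
Adding term by term: t^2 + t + 4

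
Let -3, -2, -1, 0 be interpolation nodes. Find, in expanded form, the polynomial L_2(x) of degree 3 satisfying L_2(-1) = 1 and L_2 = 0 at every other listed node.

L_2(x) = -(1/2)x^3 - (5/2)x^2 - 3x

L_2(x) = (x + 3)(x + 2)x / [(2)·(1)·(-1)]
       = (x^3 + 5x^2 + 6x) / (-2)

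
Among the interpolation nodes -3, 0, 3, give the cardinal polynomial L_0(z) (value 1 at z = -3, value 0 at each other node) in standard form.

L_0(z) = (1/18)z^2 - (1/6)z

L_0(z) = z(z - 3) / [(-3)·(-6)]
       = (z^2 - 3z) / (18)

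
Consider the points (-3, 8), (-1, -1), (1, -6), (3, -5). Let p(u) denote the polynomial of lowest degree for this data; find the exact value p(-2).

L_0(-2) = (-1)·(-3)·(-5)/[(-2)·(-4)·(-6)] = 5/16
L_1(-2) = (1)·(-3)·(-5)/[(2)·(-2)·(-4)] = 15/16
L_2(-2) = (1)·(-1)·(-5)/[(4)·(2)·(-2)] = -5/16
L_3(-2) = (1)·(-1)·(-3)/[(6)·(4)·(2)] = 1/16
Sum: 8·(5/16) + (-1)·(15/16) + (-6)·(-5/16) + (-5)·(1/16) = 25/8

25/8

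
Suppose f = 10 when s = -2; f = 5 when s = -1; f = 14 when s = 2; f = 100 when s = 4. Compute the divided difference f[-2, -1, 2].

f[-2,-1] = (5 - 10) / (-1 - (-2)) = -5
f[-1,2] = (14 - 5) / (2 - (-1)) = 3
f[-2,-1,2] = (3 - (-5)) / (2 - (-2)) = 2

2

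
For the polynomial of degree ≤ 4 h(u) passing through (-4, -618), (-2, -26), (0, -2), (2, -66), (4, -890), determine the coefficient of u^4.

Build the Lagrange basis polynomials:
L_0(u) = (u + 2)u(u - 2)(u - 4) / [384] = (1/384)u^4 - (1/96)u^3 - (1/96)u^2 + (1/24)u
L_1(u) = (u + 4)u(u - 2)(u - 4) / [-96] = -(1/96)u^4 + (1/48)u^3 + (1/6)u^2 - (1/3)u
L_2(u) = (u + 4)(u + 2)(u - 2)(u - 4) / [64] = (1/64)u^4 - (5/16)u^2 + 1
L_3(u) = (u + 4)(u + 2)u(u - 4) / [-96] = -(1/96)u^4 - (1/48)u^3 + (1/6)u^2 + (1/3)u
L_4(u) = (u + 4)(u + 2)u(u - 2) / [384] = (1/384)u^4 + (1/96)u^3 - (1/96)u^2 - (1/24)u
h(u) = (-618)·L_0 + (-26)·L_1 + (-2)·L_2 + (-66)·L_3 + (-890)·L_4
Only the coefficient of u^4 is needed; take it from each L_i and combine:
(-618)·(1/384) + (-26)·(-1/96) + (-2)·(1/64) + (-66)·(-1/96) + (-890)·(1/384) = -3

-3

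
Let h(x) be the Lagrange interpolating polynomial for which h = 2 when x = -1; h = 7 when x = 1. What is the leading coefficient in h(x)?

5/2

The leading coefficient equals the top divided difference h[-1,1].
h[-1,1] = (7 - 2) / (1 - (-1)) = 5/2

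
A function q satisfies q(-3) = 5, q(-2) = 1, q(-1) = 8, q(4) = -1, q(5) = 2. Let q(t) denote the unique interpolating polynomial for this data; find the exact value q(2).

L_0(2) = (4)·(3)·(-2)·(-3)/[(-1)·(-2)·(-7)·(-8)] = 9/14
L_1(2) = (5)·(3)·(-2)·(-3)/[(1)·(-1)·(-6)·(-7)] = -15/7
L_2(2) = (5)·(4)·(-2)·(-3)/[(2)·(1)·(-5)·(-6)] = 2
L_3(2) = (5)·(4)·(3)·(-3)/[(7)·(6)·(5)·(-1)] = 6/7
L_4(2) = (5)·(4)·(3)·(-2)/[(8)·(7)·(6)·(1)] = -5/14
Sum: 5·(9/14) + 1·(-15/7) + 8·(2) + (-1)·(6/7) + 2·(-5/14) = 31/2

31/2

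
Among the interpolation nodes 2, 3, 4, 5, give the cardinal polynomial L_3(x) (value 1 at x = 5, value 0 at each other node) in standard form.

L_3(x) = (1/6)x^3 - (3/2)x^2 + (13/3)x - 4

L_3(x) = (x - 2)(x - 3)(x - 4) / [(3)·(2)·(1)]
       = (x^3 - 9x^2 + 26x - 24) / (6)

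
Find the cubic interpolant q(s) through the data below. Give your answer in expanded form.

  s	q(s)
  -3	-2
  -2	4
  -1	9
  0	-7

Build the Lagrange basis polynomials:
L_0(s) = (s + 2)(s + 1)s / [-6] = -(1/6)s^3 - (1/2)s^2 - (1/3)s
L_1(s) = (s + 3)(s + 1)s / [2] = (1/2)s^3 + 2s^2 + (3/2)s
L_2(s) = (s + 3)(s + 2)s / [-2] = -(1/2)s^3 - (5/2)s^2 - 3s
L_3(s) = (s + 3)(s + 2)(s + 1) / [6] = (1/6)s^3 + s^2 + (11/6)s + 1
q(s) = (-2)·L_0 + 4·L_1 + 9·L_2 + (-7)·L_3
  (-2)·L_0(s) = (1/3)s^3 + s^2 + (2/3)s
  4·L_1(s) = 2s^3 + 8s^2 + 6s
  9·L_2(s) = -(9/2)s^3 - (45/2)s^2 - 27s
  (-7)·L_3(s) = -(7/6)s^3 - 7s^2 - (77/6)s - 7
Adding term by term: -(10/3)s^3 - (41/2)s^2 - (199/6)s - 7

q(s) = -(10/3)s^3 - (41/2)s^2 - (199/6)s - 7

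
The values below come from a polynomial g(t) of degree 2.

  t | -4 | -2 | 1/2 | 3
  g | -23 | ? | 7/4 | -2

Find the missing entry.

-7

The 3 known values determine g uniquely (degree ≤ 2).
Evaluate each Lagrange basis at t = -2:
L_0(-2) = (-5/2)·(-5)/[(-9/2)·(-7)] = 25/63
L_1(-2) = (2)·(-5)/[(9/2)·(-5/2)] = 8/9
L_2(-2) = (2)·(-5/2)/[(7)·(5/2)] = -2/7
Sum: (-23)·(25/63) + 7/4·(8/9) + (-2)·(-2/7) = -7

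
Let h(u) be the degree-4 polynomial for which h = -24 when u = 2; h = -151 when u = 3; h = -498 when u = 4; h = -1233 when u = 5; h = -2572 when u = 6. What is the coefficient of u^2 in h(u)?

Build the Lagrange basis polynomials:
L_0(u) = (u - 3)(u - 4)(u - 5)(u - 6) / [24] = (1/24)u^4 - (3/4)u^3 + (119/24)u^2 - (57/4)u + 15
L_1(u) = (u - 2)(u - 4)(u - 5)(u - 6) / [-6] = -(1/6)u^4 + (17/6)u^3 - (52/3)u^2 + (134/3)u - 40
L_2(u) = (u - 2)(u - 3)(u - 5)(u - 6) / [4] = (1/4)u^4 - 4u^3 + (91/4)u^2 - 54u + 45
L_3(u) = (u - 2)(u - 3)(u - 4)(u - 6) / [-6] = -(1/6)u^4 + (5/2)u^3 - (40/3)u^2 + 30u - 24
L_4(u) = (u - 2)(u - 3)(u - 4)(u - 5) / [24] = (1/24)u^4 - (7/12)u^3 + (71/24)u^2 - (77/12)u + 5
h(u) = (-24)·L_0 + (-151)·L_1 + (-498)·L_2 + (-1233)·L_3 + (-2572)·L_4
Only the coefficient of u^2 is needed; take it from each L_i and combine:
(-24)·(119/24) + (-151)·(-52/3) + (-498)·(91/4) + (-1233)·(-40/3) + (-2572)·(71/24) = 0

0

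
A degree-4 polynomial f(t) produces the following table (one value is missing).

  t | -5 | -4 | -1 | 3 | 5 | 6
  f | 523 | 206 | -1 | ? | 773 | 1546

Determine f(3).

115

The 5 known values determine f uniquely (degree ≤ 4).
Evaluate each Lagrange basis at t = 3:
L_0(3) = (7)·(4)·(-2)·(-3)/[(-1)·(-4)·(-10)·(-11)] = 21/55
L_1(3) = (8)·(4)·(-2)·(-3)/[(1)·(-3)·(-9)·(-10)] = -32/45
L_2(3) = (8)·(7)·(-2)·(-3)/[(4)·(3)·(-6)·(-7)] = 2/3
L_3(3) = (8)·(7)·(4)·(-3)/[(10)·(9)·(6)·(-1)] = 56/45
L_4(3) = (8)·(7)·(4)·(-2)/[(11)·(10)·(7)·(1)] = -32/55
Sum: 523·(21/55) + 206·(-32/45) + (-1)·(2/3) + 773·(56/45) + 1546·(-32/55) = 115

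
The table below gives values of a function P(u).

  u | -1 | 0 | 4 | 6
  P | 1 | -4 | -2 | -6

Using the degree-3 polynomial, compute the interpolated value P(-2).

54/5

Evaluate each Lagrange basis at u = -2:
L_0(-2) = (-2)·(-6)·(-8)/[(-1)·(-5)·(-7)] = 96/35
L_1(-2) = (-1)·(-6)·(-8)/[(1)·(-4)·(-6)] = -2
L_2(-2) = (-1)·(-2)·(-8)/[(5)·(4)·(-2)] = 2/5
L_3(-2) = (-1)·(-2)·(-6)/[(7)·(6)·(2)] = -1/7
Sum: 1·(96/35) + (-4)·(-2) + (-2)·(2/5) + (-6)·(-1/7) = 54/5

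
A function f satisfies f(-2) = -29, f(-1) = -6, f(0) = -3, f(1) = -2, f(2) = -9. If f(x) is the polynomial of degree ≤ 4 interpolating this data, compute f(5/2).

Using Newton's divided-difference form:
f[-2,-1] = (-6 - (-29)) / (-1 - (-2)) = 23
f[-1,0] = (-3 - (-6)) / (0 - (-1)) = 3
f[0,1] = (-2 - (-3)) / (1 - 0) = 1
f[1,2] = (-9 - (-2)) / (2 - 1) = -7
f[-2,-1,0] = (3 - 23) / (0 - (-2)) = -10
f[-1,0,1] = (1 - 3) / (1 - (-1)) = -1
f[0,1,2] = (-7 - 1) / (2 - 0) = -4
f[-2,-1,0,1] = (-1 - (-10)) / (1 - (-2)) = 3
f[-1,0,1,2] = (-4 - (-1)) / (2 - (-1)) = -1
f[-2,-1,0,1,2] = (-1 - 3) / (2 - (-2)) = -1
f(5/2) = -29 + 23·(9/2) + (-10)·(9/2)·(7/2) + 3·(9/2)·(7/2)·(5/2) + (-1)·(9/2)·(7/2)·(5/2)·(3/2) = -383/16

-383/16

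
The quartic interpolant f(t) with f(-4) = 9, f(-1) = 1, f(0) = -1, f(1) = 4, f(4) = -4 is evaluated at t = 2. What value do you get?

Evaluate each Lagrange basis at t = 2:
L_0(2) = (3)·(2)·(1)·(-2)/[(-3)·(-4)·(-5)·(-8)] = -1/40
L_1(2) = (6)·(2)·(1)·(-2)/[(3)·(-1)·(-2)·(-5)] = 4/5
L_2(2) = (6)·(3)·(1)·(-2)/[(4)·(1)·(-1)·(-4)] = -9/4
L_3(2) = (6)·(3)·(2)·(-2)/[(5)·(2)·(1)·(-3)] = 12/5
L_4(2) = (6)·(3)·(2)·(1)/[(8)·(5)·(4)·(3)] = 3/40
Sum: 9·(-1/40) + 1·(4/5) + (-1)·(-9/4) + 4·(12/5) + (-4)·(3/40) = 97/8

97/8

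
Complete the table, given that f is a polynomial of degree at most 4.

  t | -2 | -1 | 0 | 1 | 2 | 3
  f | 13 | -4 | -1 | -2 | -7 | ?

8

The 5 known values determine f uniquely (degree ≤ 4).
L_0(3) = (4)·(3)·(2)·(1)/[(-1)·(-2)·(-3)·(-4)] = 1
L_1(3) = (5)·(3)·(2)·(1)/[(1)·(-1)·(-2)·(-3)] = -5
L_2(3) = (5)·(4)·(2)·(1)/[(2)·(1)·(-1)·(-2)] = 10
L_3(3) = (5)·(4)·(3)·(1)/[(3)·(2)·(1)·(-1)] = -10
L_4(3) = (5)·(4)·(3)·(2)/[(4)·(3)·(2)·(1)] = 5
Sum: 13·(1) + (-4)·(-5) + (-1)·(10) + (-2)·(-10) + (-7)·(5) = 8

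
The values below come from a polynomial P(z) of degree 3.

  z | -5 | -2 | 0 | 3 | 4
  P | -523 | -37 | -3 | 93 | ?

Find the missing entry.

233

The 4 known values determine P uniquely (degree ≤ 3).
L_0(4) = (6)·(4)·(1)/[(-3)·(-5)·(-8)] = -1/5
L_1(4) = (9)·(4)·(1)/[(3)·(-2)·(-5)] = 6/5
L_2(4) = (9)·(6)·(1)/[(5)·(2)·(-3)] = -9/5
L_3(4) = (9)·(6)·(4)/[(8)·(5)·(3)] = 9/5
Sum: (-523)·(-1/5) + (-37)·(6/5) + (-3)·(-9/5) + 93·(9/5) = 233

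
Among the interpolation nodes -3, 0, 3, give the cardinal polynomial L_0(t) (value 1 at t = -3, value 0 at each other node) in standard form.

L_0(t) = t(t - 3) / [(-3)·(-6)]
       = (t^2 - 3t) / (18)

L_0(t) = (1/18)t^2 - (1/6)t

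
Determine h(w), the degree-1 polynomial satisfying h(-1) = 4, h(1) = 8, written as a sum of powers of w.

Build the Lagrange basis polynomials:
L_0(w) = (w - 1) / [-2] = -(1/2)w + 1/2
L_1(w) = (w + 1) / [2] = (1/2)w + 1/2
h(w) = 4·L_0 + 8·L_1
  4·L_0(w) = -2w + 2
  8·L_1(w) = 4w + 4
Adding term by term: 2w + 6

h(w) = 2w + 6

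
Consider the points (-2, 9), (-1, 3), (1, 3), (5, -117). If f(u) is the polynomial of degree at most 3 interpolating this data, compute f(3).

-21

L_0(3) = (4)·(2)·(-2)/[(-1)·(-3)·(-7)] = 16/21
L_1(3) = (5)·(2)·(-2)/[(1)·(-2)·(-6)] = -5/3
L_2(3) = (5)·(4)·(-2)/[(3)·(2)·(-4)] = 5/3
L_3(3) = (5)·(4)·(2)/[(7)·(6)·(4)] = 5/21
Sum: 9·(16/21) + 3·(-5/3) + 3·(5/3) + (-117)·(5/21) = -21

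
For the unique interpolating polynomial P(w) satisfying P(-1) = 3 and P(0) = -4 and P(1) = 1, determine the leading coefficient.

6

The leading coefficient equals the top divided difference P[-1,0,1].
P[-1,0] = (-4 - 3) / (0 - (-1)) = -7
P[0,1] = (1 - (-4)) / (1 - 0) = 5
P[-1,0,1] = (5 - (-7)) / (1 - (-1)) = 6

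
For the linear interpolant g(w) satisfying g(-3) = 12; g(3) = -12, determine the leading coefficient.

-4

The leading coefficient equals the top divided difference g[-3,3].
g[-3,3] = (-12 - 12) / (3 - (-3)) = -4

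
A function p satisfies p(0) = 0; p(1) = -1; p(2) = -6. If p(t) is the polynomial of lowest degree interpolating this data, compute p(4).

L_0(4) = (3)·(2)/[(-1)·(-2)] = 3
L_1(4) = (4)·(2)/[(1)·(-1)] = -8
L_2(4) = (4)·(3)/[(2)·(1)] = 6
Sum: 0 + (-1)·(-8) + (-6)·(6) = -28

-28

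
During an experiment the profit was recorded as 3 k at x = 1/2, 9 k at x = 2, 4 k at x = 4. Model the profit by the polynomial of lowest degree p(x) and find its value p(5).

-57/14

Evaluate each Lagrange basis at x = 5:
L_0(5) = (3)·(1)/[(-3/2)·(-7/2)] = 4/7
L_1(5) = (9/2)·(1)/[(3/2)·(-2)] = -3/2
L_2(5) = (9/2)·(3)/[(7/2)·(2)] = 27/14
Sum: 3·(4/7) + 9·(-3/2) + 4·(27/14) = -57/14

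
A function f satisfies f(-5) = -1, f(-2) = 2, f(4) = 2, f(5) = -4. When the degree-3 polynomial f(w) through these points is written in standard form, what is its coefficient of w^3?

Build the Lagrange basis polynomials:
L_0(w) = (w + 2)(w - 4)(w - 5) / [-270] = -(1/270)w^3 + (7/270)w^2 - (1/135)w - 4/27
L_1(w) = (w + 5)(w - 4)(w - 5) / [126] = (1/126)w^3 - (2/63)w^2 - (25/126)w + 50/63
L_2(w) = (w + 5)(w + 2)(w - 5) / [-54] = -(1/54)w^3 - (1/27)w^2 + (25/54)w + 25/27
L_3(w) = (w + 5)(w + 2)(w - 4) / [70] = (1/70)w^3 + (3/70)w^2 - (9/35)w - 4/7
f(w) = (-1)·L_0 + 2·L_1 + 2·L_2 + (-4)·L_3
Only the coefficient of w^3 is needed; take it from each L_i and combine:
(-1)·(-1/270) + 2·(1/126) + 2·(-1/54) + (-4)·(1/70) = -47/630

-47/630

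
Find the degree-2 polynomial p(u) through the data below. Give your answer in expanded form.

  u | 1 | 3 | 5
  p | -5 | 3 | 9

Build the Lagrange basis polynomials:
L_0(u) = (u - 3)(u - 5) / [8] = (1/8)u^2 - u + 15/8
L_1(u) = (u - 1)(u - 5) / [-4] = -(1/4)u^2 + (3/2)u - 5/4
L_2(u) = (u - 1)(u - 3) / [8] = (1/8)u^2 - (1/2)u + 3/8
p(u) = (-5)·L_0 + 3·L_1 + 9·L_2
  (-5)·L_0(u) = -(5/8)u^2 + 5u - 75/8
  3·L_1(u) = -(3/4)u^2 + (9/2)u - 15/4
  9·L_2(u) = (9/8)u^2 - (9/2)u + 27/8
Adding term by term: -(1/4)u^2 + 5u - 39/4

p(u) = -(1/4)u^2 + 5u - 39/4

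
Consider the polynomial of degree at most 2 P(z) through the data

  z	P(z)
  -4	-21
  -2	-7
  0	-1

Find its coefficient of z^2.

The leading coefficient equals the top divided difference P[-4,-2,0].
P[-4,-2] = (-7 - (-21)) / (-2 - (-4)) = 7
P[-2,0] = (-1 - (-7)) / (0 - (-2)) = 3
P[-4,-2,0] = (3 - 7) / (0 - (-4)) = -1

-1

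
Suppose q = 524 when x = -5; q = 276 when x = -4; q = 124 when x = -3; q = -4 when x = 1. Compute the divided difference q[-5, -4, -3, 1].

q[-5,-4] = (276 - 524) / (-4 - (-5)) = -248
q[-4,-3] = (124 - 276) / (-3 - (-4)) = -152
q[-3,1] = (-4 - 124) / (1 - (-3)) = -32
q[-5,-4,-3] = (-152 - (-248)) / (-3 - (-5)) = 48
q[-4,-3,1] = (-32 - (-152)) / (1 - (-4)) = 24
q[-5,-4,-3,1] = (24 - 48) / (1 - (-5)) = -4

-4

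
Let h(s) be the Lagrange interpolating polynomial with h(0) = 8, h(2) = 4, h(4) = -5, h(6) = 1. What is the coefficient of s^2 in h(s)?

-25/8

L_0(s) = (s - 2)(s - 4)(s - 6) / [-48] = -(1/48)s^3 + (1/4)s^2 - (11/12)s + 1
L_1(s) = s(s - 4)(s - 6) / [16] = (1/16)s^3 - (5/8)s^2 + (3/2)s
L_2(s) = s(s - 2)(s - 6) / [-16] = -(1/16)s^3 + (1/2)s^2 - (3/4)s
L_3(s) = s(s - 2)(s - 4) / [48] = (1/48)s^3 - (1/8)s^2 + (1/6)s
h(s) = 8·L_0 + 4·L_1 + (-5)·L_2 + 1·L_3
Only the coefficient of s^2 is needed; take it from each L_i and combine:
8·(1/4) + 4·(-5/8) + (-5)·(1/2) + 1·(-1/8) = -25/8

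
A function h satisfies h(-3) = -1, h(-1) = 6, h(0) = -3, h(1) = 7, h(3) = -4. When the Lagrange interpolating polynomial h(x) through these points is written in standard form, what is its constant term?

-3

Build the Lagrange basis polynomials:
L_0(x) = (x + 1)x(x - 1)(x - 3) / [144] = (1/144)x^4 - (1/48)x^3 - (1/144)x^2 + (1/48)x
L_1(x) = (x + 3)x(x - 1)(x - 3) / [-16] = -(1/16)x^4 + (1/16)x^3 + (9/16)x^2 - (9/16)x
L_2(x) = (x + 3)(x + 1)(x - 1)(x - 3) / [9] = (1/9)x^4 - (10/9)x^2 + 1
L_3(x) = (x + 3)(x + 1)x(x - 3) / [-16] = -(1/16)x^4 - (1/16)x^3 + (9/16)x^2 + (9/16)x
L_4(x) = (x + 3)(x + 1)x(x - 1) / [144] = (1/144)x^4 + (1/48)x^3 - (1/144)x^2 - (1/48)x
h(x) = (-1)·L_0 + 6·L_1 + (-3)·L_2 + 7·L_3 + (-4)·L_4
Only the constant term is needed; take it from each L_i and combine:
(-1)·(0) + 6·(0) + (-3)·(1) + 7·(0) + (-4)·(0) = -3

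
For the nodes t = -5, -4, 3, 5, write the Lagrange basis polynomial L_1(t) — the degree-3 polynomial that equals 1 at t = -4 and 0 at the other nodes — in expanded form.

L_1(t) = (1/63)t^3 - (1/21)t^2 - (25/63)t + 25/21

L_1(t) = (t + 5)(t - 3)(t - 5) / [(1)·(-7)·(-9)]
       = (t^3 - 3t^2 - 25t + 75) / (63)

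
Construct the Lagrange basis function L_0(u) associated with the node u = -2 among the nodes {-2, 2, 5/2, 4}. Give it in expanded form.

L_0(u) = -(1/108)u^3 + (17/216)u^2 - (23/108)u + 5/27

L_0(u) = (u - 2)(u - 5/2)(u - 4) / [(-4)·(-9/2)·(-6)]
       = (u^3 - (17/2)u^2 + 23u - 20) / (-108)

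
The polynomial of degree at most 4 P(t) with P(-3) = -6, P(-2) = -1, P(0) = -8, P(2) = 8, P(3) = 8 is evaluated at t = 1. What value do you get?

-9/5

L_0(1) = (3)·(1)·(-1)·(-2)/[(-1)·(-3)·(-5)·(-6)] = 1/15
L_1(1) = (4)·(1)·(-1)·(-2)/[(1)·(-2)·(-4)·(-5)] = -1/5
L_2(1) = (4)·(3)·(-1)·(-2)/[(3)·(2)·(-2)·(-3)] = 2/3
L_3(1) = (4)·(3)·(1)·(-2)/[(5)·(4)·(2)·(-1)] = 3/5
L_4(1) = (4)·(3)·(1)·(-1)/[(6)·(5)·(3)·(1)] = -2/15
Sum: (-6)·(1/15) + (-1)·(-1/5) + (-8)·(2/3) + 8·(3/5) + 8·(-2/15) = -9/5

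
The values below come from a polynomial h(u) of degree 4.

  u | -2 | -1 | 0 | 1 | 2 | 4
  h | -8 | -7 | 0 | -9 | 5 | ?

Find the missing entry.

563

The 5 known values determine h uniquely (degree ≤ 4).
Evaluate each Lagrange basis at u = 4:
L_0(4) = (5)·(4)·(3)·(2)/[(-1)·(-2)·(-3)·(-4)] = 5
L_1(4) = (6)·(4)·(3)·(2)/[(1)·(-1)·(-2)·(-3)] = -24
L_2(4) = (6)·(5)·(3)·(2)/[(2)·(1)·(-1)·(-2)] = 45
L_3(4) = (6)·(5)·(4)·(2)/[(3)·(2)·(1)·(-1)] = -40
L_4(4) = (6)·(5)·(4)·(3)/[(4)·(3)·(2)·(1)] = 15
Sum: (-8)·(5) + (-7)·(-24) + 0 + (-9)·(-40) + 5·(15) = 563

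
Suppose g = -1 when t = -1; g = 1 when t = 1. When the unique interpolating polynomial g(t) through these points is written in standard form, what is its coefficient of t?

The leading coefficient equals the top divided difference g[-1,1].
g[-1,1] = (1 - (-1)) / (1 - (-1)) = 1

1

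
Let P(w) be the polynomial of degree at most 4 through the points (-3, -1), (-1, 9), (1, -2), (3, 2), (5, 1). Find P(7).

-81

L_0(7) = (8)·(6)·(4)·(2)/[(-2)·(-4)·(-6)·(-8)] = 1
L_1(7) = (10)·(6)·(4)·(2)/[(2)·(-2)·(-4)·(-6)] = -5
L_2(7) = (10)·(8)·(4)·(2)/[(4)·(2)·(-2)·(-4)] = 10
L_3(7) = (10)·(8)·(6)·(2)/[(6)·(4)·(2)·(-2)] = -10
L_4(7) = (10)·(8)·(6)·(4)/[(8)·(6)·(4)·(2)] = 5
Sum: (-1)·(1) + 9·(-5) + (-2)·(10) + 2·(-10) + 1·(5) = -81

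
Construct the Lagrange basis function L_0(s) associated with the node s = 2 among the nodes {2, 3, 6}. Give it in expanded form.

L_0(s) = (1/4)s^2 - (9/4)s + 9/2

L_0(s) = (s - 3)(s - 6) / [(-1)·(-4)]
       = (s^2 - 9s + 18) / (4)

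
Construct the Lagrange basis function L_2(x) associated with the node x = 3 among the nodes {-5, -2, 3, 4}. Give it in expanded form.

L_2(x) = -(1/40)x^3 - (3/40)x^2 + (9/20)x + 1

L_2(x) = (x + 5)(x + 2)(x - 4) / [(8)·(5)·(-1)]
       = (x^3 + 3x^2 - 18x - 40) / (-40)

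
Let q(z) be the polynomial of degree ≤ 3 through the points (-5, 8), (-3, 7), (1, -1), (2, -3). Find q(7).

-16/7

Evaluate each Lagrange basis at z = 7:
L_0(7) = (10)·(6)·(5)/[(-2)·(-6)·(-7)] = -25/7
L_1(7) = (12)·(6)·(5)/[(2)·(-4)·(-5)] = 9
L_2(7) = (12)·(10)·(5)/[(6)·(4)·(-1)] = -25
L_3(7) = (12)·(10)·(6)/[(7)·(5)·(1)] = 144/7
Sum: 8·(-25/7) + 7·(9) + (-1)·(-25) + (-3)·(144/7) = -16/7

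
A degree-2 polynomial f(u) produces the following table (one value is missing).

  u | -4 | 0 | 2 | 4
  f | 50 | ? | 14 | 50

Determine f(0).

The 3 known values determine f uniquely (degree ≤ 2).
Evaluate each Lagrange basis at u = 0:
L_0(0) = (-2)·(-4)/[(-6)·(-8)] = 1/6
L_1(0) = (4)·(-4)/[(6)·(-2)] = 4/3
L_2(0) = (4)·(-2)/[(8)·(2)] = -1/2
Sum: 50·(1/6) + 14·(4/3) + 50·(-1/2) = 2

2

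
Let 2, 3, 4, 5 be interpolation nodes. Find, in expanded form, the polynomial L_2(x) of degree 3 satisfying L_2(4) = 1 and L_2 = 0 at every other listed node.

L_2(x) = (x - 2)(x - 3)(x - 5) / [(2)·(1)·(-1)]
       = (x^3 - 10x^2 + 31x - 30) / (-2)

L_2(x) = -(1/2)x^3 + 5x^2 - (31/2)x + 15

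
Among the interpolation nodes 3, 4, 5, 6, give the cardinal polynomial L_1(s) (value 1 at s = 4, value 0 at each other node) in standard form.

L_1(s) = (1/2)s^3 - 7s^2 + (63/2)s - 45

L_1(s) = (s - 3)(s - 5)(s - 6) / [(1)·(-1)·(-2)]
       = (s^3 - 14s^2 + 63s - 90) / (2)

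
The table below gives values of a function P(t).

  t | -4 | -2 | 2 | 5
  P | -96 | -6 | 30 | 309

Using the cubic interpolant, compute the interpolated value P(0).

4

L_0(0) = (2)·(-2)·(-5)/[(-2)·(-6)·(-9)] = -5/27
L_1(0) = (4)·(-2)·(-5)/[(2)·(-4)·(-7)] = 5/7
L_2(0) = (4)·(2)·(-5)/[(6)·(4)·(-3)] = 5/9
L_3(0) = (4)·(2)·(-2)/[(9)·(7)·(3)] = -16/189
Sum: (-96)·(-5/27) + (-6)·(5/7) + 30·(5/9) + 309·(-16/189) = 4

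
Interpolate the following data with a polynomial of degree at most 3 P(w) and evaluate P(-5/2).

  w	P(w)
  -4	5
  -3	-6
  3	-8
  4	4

-4695/448

Evaluate each Lagrange basis at w = -5/2:
L_0(-5/2) = (1/2)·(-11/2)·(-13/2)/[(-1)·(-7)·(-8)] = -143/448
L_1(-5/2) = (3/2)·(-11/2)·(-13/2)/[(1)·(-6)·(-7)] = 143/112
L_2(-5/2) = (3/2)·(1/2)·(-13/2)/[(7)·(6)·(-1)] = 13/112
L_3(-5/2) = (3/2)·(1/2)·(-11/2)/[(8)·(7)·(1)] = -33/448
Sum: 5·(-143/448) + (-6)·(143/112) + (-8)·(13/112) + 4·(-33/448) = -4695/448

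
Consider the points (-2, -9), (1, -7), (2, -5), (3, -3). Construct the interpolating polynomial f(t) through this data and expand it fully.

f(t) = -(1/15)t^3 + (2/5)t^2 + (19/15)t - 43/5

L_0(t) = (t - 1)(t - 2)(t - 3) / [-60] = -(1/60)t^3 + (1/10)t^2 - (11/60)t + 1/10
L_1(t) = (t + 2)(t - 2)(t - 3) / [6] = (1/6)t^3 - (1/2)t^2 - (2/3)t + 2
L_2(t) = (t + 2)(t - 1)(t - 3) / [-4] = -(1/4)t^3 + (1/2)t^2 + (5/4)t - 3/2
L_3(t) = (t + 2)(t - 1)(t - 2) / [10] = (1/10)t^3 - (1/10)t^2 - (2/5)t + 2/5
f(t) = (-9)·L_0 + (-7)·L_1 + (-5)·L_2 + (-3)·L_3
  (-9)·L_0(t) = (3/20)t^3 - (9/10)t^2 + (33/20)t - 9/10
  (-7)·L_1(t) = -(7/6)t^3 + (7/2)t^2 + (14/3)t - 14
  (-5)·L_2(t) = (5/4)t^3 - (5/2)t^2 - (25/4)t + 15/2
  (-3)·L_3(t) = -(3/10)t^3 + (3/10)t^2 + (6/5)t - 6/5
Adding term by term: -(1/15)t^3 + (2/5)t^2 + (19/15)t - 43/5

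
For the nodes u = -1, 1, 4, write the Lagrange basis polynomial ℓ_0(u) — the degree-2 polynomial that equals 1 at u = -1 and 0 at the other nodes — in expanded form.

ℓ_0(u) = (u - 1)(u - 4) / [(-2)·(-5)]
       = (u^2 - 5u + 4) / (10)

ℓ_0(u) = (1/10)u^2 - (1/2)u + 2/5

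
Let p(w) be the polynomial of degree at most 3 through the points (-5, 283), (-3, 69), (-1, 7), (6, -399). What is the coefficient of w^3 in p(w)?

-2

The leading coefficient equals the top divided difference p[-5,-3,-1,6].
p[-5,-3] = (69 - 283) / (-3 - (-5)) = -107
p[-3,-1] = (7 - 69) / (-1 - (-3)) = -31
p[-1,6] = (-399 - 7) / (6 - (-1)) = -58
p[-5,-3,-1] = (-31 - (-107)) / (-1 - (-5)) = 19
p[-3,-1,6] = (-58 - (-31)) / (6 - (-3)) = -3
p[-5,-3,-1,6] = (-3 - 19) / (6 - (-5)) = -2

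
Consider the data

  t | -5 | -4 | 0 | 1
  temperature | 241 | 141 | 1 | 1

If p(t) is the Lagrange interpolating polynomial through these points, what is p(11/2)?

-487/8

L_0(11/2) = (19/2)·(11/2)·(9/2)/[(-1)·(-5)·(-6)] = -627/80
L_1(11/2) = (21/2)·(11/2)·(9/2)/[(1)·(-4)·(-5)] = 2079/160
L_2(11/2) = (21/2)·(19/2)·(9/2)/[(5)·(4)·(-1)] = -3591/160
L_3(11/2) = (21/2)·(19/2)·(11/2)/[(6)·(5)·(1)] = 1463/80
Sum: 241·(-627/80) + 141·(2079/160) + 1·(-3591/160) + 1·(1463/80) = -487/8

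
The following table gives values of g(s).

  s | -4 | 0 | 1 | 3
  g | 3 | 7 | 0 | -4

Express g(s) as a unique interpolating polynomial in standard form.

Build the Lagrange basis polynomials:
L_0(s) = s(s - 1)(s - 3) / [-140] = -(1/140)s^3 + (1/35)s^2 - (3/140)s
L_1(s) = (s + 4)(s - 1)(s - 3) / [12] = (1/12)s^3 - (13/12)s + 1
L_2(s) = (s + 4)s(s - 3) / [-10] = -(1/10)s^3 - (1/10)s^2 + (6/5)s
L_3(s) = (s + 4)s(s - 1) / [42] = (1/42)s^3 + (1/14)s^2 - (2/21)s
g(s) = 3·L_0 + 7·L_1 + 0·L_2 + (-4)·L_3
  3·L_0(s) = -(3/140)s^3 + (3/35)s^2 - (9/140)s
  7·L_1(s) = (7/12)s^3 - (91/12)s + 7
  0·L_2(s) = 0
  (-4)·L_3(s) = -(2/21)s^3 - (2/7)s^2 + (8/21)s
Adding term by term: (7/15)s^3 - (1/5)s^2 - (109/15)s + 7

g(s) = (7/15)s^3 - (1/5)s^2 - (109/15)s + 7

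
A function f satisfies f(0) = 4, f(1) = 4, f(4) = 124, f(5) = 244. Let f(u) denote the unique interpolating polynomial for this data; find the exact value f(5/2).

121/4

Using Newton's divided-difference form:
f[0,1] = (4 - 4) / (1 - 0) = 0
f[1,4] = (124 - 4) / (4 - 1) = 40
f[4,5] = (244 - 124) / (5 - 4) = 120
f[0,1,4] = (40 - 0) / (4 - 0) = 10
f[1,4,5] = (120 - 40) / (5 - 1) = 20
f[0,1,4,5] = (20 - 10) / (5 - 0) = 2
f(5/2) = 4 + 0·(5/2) + 10·(5/2)·(3/2) + 2·(5/2)·(3/2)·(-3/2) = 121/4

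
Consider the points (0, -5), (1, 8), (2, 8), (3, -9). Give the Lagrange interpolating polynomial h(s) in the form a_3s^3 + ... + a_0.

Build the Lagrange basis polynomials:
L_0(s) = (s - 1)(s - 2)(s - 3) / [-6] = -(1/6)s^3 + s^2 - (11/6)s + 1
L_1(s) = s(s - 2)(s - 3) / [2] = (1/2)s^3 - (5/2)s^2 + 3s
L_2(s) = s(s - 1)(s - 3) / [-2] = -(1/2)s^3 + 2s^2 - (3/2)s
L_3(s) = s(s - 1)(s - 2) / [6] = (1/6)s^3 - (1/2)s^2 + (1/3)s
h(s) = (-5)·L_0 + 8·L_1 + 8·L_2 + (-9)·L_3
  (-5)·L_0(s) = (5/6)s^3 - 5s^2 + (55/6)s - 5
  8·L_1(s) = 4s^3 - 20s^2 + 24s
  8·L_2(s) = -4s^3 + 16s^2 - 12s
  (-9)·L_3(s) = -(3/2)s^3 + (9/2)s^2 - 3s
Adding term by term: -(2/3)s^3 - (9/2)s^2 + (109/6)s - 5

h(s) = -(2/3)s^3 - (9/2)s^2 + (109/6)s - 5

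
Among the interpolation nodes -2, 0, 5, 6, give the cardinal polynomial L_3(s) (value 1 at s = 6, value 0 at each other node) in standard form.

L_3(s) = (1/48)s^3 - (1/16)s^2 - (5/24)s

L_3(s) = (s + 2)s(s - 5) / [(8)·(6)·(1)]
       = (s^3 - 3s^2 - 10s) / (48)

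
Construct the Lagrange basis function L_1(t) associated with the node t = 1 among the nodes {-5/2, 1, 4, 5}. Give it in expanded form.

L_1(t) = (t + 5/2)(t - 4)(t - 5) / [(7/2)·(-3)·(-4)]
       = (t^3 - (13/2)t^2 - (5/2)t + 50) / (42)

L_1(t) = (1/42)t^3 - (13/84)t^2 - (5/84)t + 25/21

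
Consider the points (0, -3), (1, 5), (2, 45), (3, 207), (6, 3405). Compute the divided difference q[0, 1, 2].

16

q[0,1] = (5 - (-3)) / (1 - 0) = 8
q[1,2] = (45 - 5) / (2 - 1) = 40
q[0,1,2] = (40 - 8) / (2 - 0) = 16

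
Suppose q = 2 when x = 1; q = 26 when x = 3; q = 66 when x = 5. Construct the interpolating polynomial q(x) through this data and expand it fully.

L_0(x) = (x - 3)(x - 5) / [8] = (1/8)x^2 - x + 15/8
L_1(x) = (x - 1)(x - 5) / [-4] = -(1/4)x^2 + (3/2)x - 5/4
L_2(x) = (x - 1)(x - 3) / [8] = (1/8)x^2 - (1/2)x + 3/8
q(x) = 2·L_0 + 26·L_1 + 66·L_2
  2·L_0(x) = (1/4)x^2 - 2x + 15/4
  26·L_1(x) = -(13/2)x^2 + 39x - 65/2
  66·L_2(x) = (33/4)x^2 - 33x + 99/4
Adding term by term: 2x^2 + 4x - 4

q(x) = 2x^2 + 4x - 4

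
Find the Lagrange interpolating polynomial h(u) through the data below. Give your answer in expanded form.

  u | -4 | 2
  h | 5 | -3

Build the Lagrange basis polynomials:
L_0(u) = (u - 2) / [-6] = -(1/6)u + 1/3
L_1(u) = (u + 4) / [6] = (1/6)u + 2/3
h(u) = 5·L_0 + (-3)·L_1
  5·L_0(u) = -(5/6)u + 5/3
  (-3)·L_1(u) = -(1/2)u - 2
Adding term by term: -(4/3)u - 1/3

h(u) = -(4/3)u - 1/3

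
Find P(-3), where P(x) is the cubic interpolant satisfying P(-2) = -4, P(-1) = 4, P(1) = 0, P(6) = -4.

-776/35

L_0(-3) = (-2)·(-4)·(-9)/[(-1)·(-3)·(-8)] = 3
L_1(-3) = (-1)·(-4)·(-9)/[(1)·(-2)·(-7)] = -18/7
L_2(-3) = (-1)·(-2)·(-9)/[(3)·(2)·(-5)] = 3/5
L_3(-3) = (-1)·(-2)·(-4)/[(8)·(7)·(5)] = -1/35
Sum: (-4)·(3) + 4·(-18/7) + 0 + (-4)·(-1/35) = -776/35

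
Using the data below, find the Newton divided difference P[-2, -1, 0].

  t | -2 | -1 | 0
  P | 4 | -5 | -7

P[-2,-1] = (-5 - 4) / (-1 - (-2)) = -9
P[-1,0] = (-7 - (-5)) / (0 - (-1)) = -2
P[-2,-1,0] = (-2 - (-9)) / (0 - (-2)) = 7/2

7/2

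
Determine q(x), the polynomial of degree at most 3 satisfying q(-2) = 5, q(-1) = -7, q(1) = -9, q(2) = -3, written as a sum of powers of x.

Build the Lagrange basis polynomials:
L_0(x) = (x + 1)(x - 1)(x - 2) / [-12] = -(1/12)x^3 + (1/6)x^2 + (1/12)x - 1/6
L_1(x) = (x + 2)(x - 1)(x - 2) / [6] = (1/6)x^3 - (1/6)x^2 - (2/3)x + 2/3
L_2(x) = (x + 2)(x + 1)(x - 2) / [-6] = -(1/6)x^3 - (1/6)x^2 + (2/3)x + 2/3
L_3(x) = (x + 2)(x + 1)(x - 1) / [12] = (1/12)x^3 + (1/6)x^2 - (1/12)x - 1/6
q(x) = 5·L_0 + (-7)·L_1 + (-9)·L_2 + (-3)·L_3
  5·L_0(x) = -(5/12)x^3 + (5/6)x^2 + (5/12)x - 5/6
  (-7)·L_1(x) = -(7/6)x^3 + (7/6)x^2 + (14/3)x - 14/3
  (-9)·L_2(x) = (3/2)x^3 + (3/2)x^2 - 6x - 6
  (-3)·L_3(x) = -(1/4)x^3 - (1/2)x^2 + (1/4)x + 1/2
Adding term by term: -(1/3)x^3 + 3x^2 - (2/3)x - 11

q(x) = -(1/3)x^3 + 3x^2 - (2/3)x - 11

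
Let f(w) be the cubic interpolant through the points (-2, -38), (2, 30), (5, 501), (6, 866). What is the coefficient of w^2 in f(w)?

0

Build the Lagrange basis polynomials:
L_0(w) = (w - 2)(w - 5)(w - 6) / [-224] = -(1/224)w^3 + (13/224)w^2 - (13/56)w + 15/56
L_1(w) = (w + 2)(w - 5)(w - 6) / [48] = (1/48)w^3 - (3/16)w^2 + (1/6)w + 5/4
L_2(w) = (w + 2)(w - 2)(w - 6) / [-21] = -(1/21)w^3 + (2/7)w^2 + (4/21)w - 8/7
L_3(w) = (w + 2)(w - 2)(w - 5) / [32] = (1/32)w^3 - (5/32)w^2 - (1/8)w + 5/8
f(w) = (-38)·L_0 + 30·L_1 + 501·L_2 + 866·L_3
Only the coefficient of w^2 is needed; take it from each L_i and combine:
(-38)·(13/224) + 30·(-3/16) + 501·(2/7) + 866·(-5/32) = 0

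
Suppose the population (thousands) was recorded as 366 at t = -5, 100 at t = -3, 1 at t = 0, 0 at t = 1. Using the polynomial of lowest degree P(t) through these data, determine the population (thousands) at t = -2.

Using Newton's divided-difference form:
P[-5,-3] = (100 - 366) / (-3 - (-5)) = -133
P[-3,0] = (1 - 100) / (0 - (-3)) = -33
P[0,1] = (0 - 1) / (1 - 0) = -1
P[-5,-3,0] = (-33 - (-133)) / (0 - (-5)) = 20
P[-3,0,1] = (-1 - (-33)) / (1 - (-3)) = 8
P[-5,-3,0,1] = (8 - 20) / (1 - (-5)) = -2
P(-2) = 366 + (-133)·(3) + 20·(3)·(1) + (-2)·(3)·(1)·(-2) = 39

39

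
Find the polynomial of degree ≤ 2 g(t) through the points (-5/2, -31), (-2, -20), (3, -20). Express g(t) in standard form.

Build the Lagrange basis polynomials:
L_0(t) = (t + 2)(t - 3) / [11/4] = (4/11)t^2 - (4/11)t - 24/11
L_1(t) = (t + 5/2)(t - 3) / [-5/2] = -(2/5)t^2 + (1/5)t + 3
L_2(t) = (t + 5/2)(t + 2) / [55/2] = (2/55)t^2 + (9/55)t + 2/11
g(t) = (-31)·L_0 + (-20)·L_1 + (-20)·L_2
  (-31)·L_0(t) = -(124/11)t^2 + (124/11)t + 744/11
  (-20)·L_1(t) = 8t^2 - 4t - 60
  (-20)·L_2(t) = -(8/11)t^2 - (36/11)t - 40/11
Adding term by term: -4t^2 + 4t + 4

g(t) = -4t^2 + 4t + 4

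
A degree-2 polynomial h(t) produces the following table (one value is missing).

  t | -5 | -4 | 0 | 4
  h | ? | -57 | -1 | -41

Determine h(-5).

-86

The 3 known values determine h uniquely (degree ≤ 2).
Evaluate each Lagrange basis at t = -5:
L_0(-5) = (-5)·(-9)/[(-4)·(-8)] = 45/32
L_1(-5) = (-1)·(-9)/[(4)·(-4)] = -9/16
L_2(-5) = (-1)·(-5)/[(8)·(4)] = 5/32
Sum: (-57)·(45/32) + (-1)·(-9/16) + (-41)·(5/32) = -86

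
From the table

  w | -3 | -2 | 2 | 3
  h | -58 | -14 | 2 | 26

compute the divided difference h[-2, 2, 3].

h[-2,2] = (2 - (-14)) / (2 - (-2)) = 4
h[2,3] = (26 - 2) / (3 - 2) = 24
h[-2,2,3] = (24 - 4) / (3 - (-2)) = 4

4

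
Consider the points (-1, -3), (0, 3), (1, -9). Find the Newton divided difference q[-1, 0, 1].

-9

q[-1,0] = (3 - (-3)) / (0 - (-1)) = 6
q[0,1] = (-9 - 3) / (1 - 0) = -12
q[-1,0,1] = (-12 - 6) / (1 - (-1)) = -9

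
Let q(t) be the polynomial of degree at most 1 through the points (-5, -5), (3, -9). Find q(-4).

-11/2

L_0(-4) = (-7)/[(-8)] = 7/8
L_1(-4) = (1)/[(8)] = 1/8
Sum: (-5)·(7/8) + (-9)·(1/8) = -11/2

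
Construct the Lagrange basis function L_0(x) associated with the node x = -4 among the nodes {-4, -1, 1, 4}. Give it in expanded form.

L_0(x) = (x + 1)(x - 1)(x - 4) / [(-3)·(-5)·(-8)]
       = (x^3 - 4x^2 - x + 4) / (-120)

L_0(x) = -(1/120)x^3 + (1/30)x^2 + (1/120)x - 1/30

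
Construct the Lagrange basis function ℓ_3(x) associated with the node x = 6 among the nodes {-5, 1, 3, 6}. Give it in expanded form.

ℓ_3(x) = (x + 5)(x - 1)(x - 3) / [(11)·(5)·(3)]
       = (x^3 + x^2 - 17x + 15) / (165)

ℓ_3(x) = (1/165)x^3 + (1/165)x^2 - (17/165)x + 1/11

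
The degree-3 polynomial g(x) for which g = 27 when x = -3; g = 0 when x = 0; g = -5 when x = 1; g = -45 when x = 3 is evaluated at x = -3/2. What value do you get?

45/8

Evaluate each Lagrange basis at x = -3/2:
L_0(-3/2) = (-3/2)·(-5/2)·(-9/2)/[(-3)·(-4)·(-6)] = 15/64
L_1(-3/2) = (3/2)·(-5/2)·(-9/2)/[(3)·(-1)·(-3)] = 15/8
L_2(-3/2) = (3/2)·(-3/2)·(-9/2)/[(4)·(1)·(-2)] = -81/64
L_3(-3/2) = (3/2)·(-3/2)·(-5/2)/[(6)·(3)·(2)] = 5/32
Sum: 27·(15/64) + 0 + (-5)·(-81/64) + (-45)·(5/32) = 45/8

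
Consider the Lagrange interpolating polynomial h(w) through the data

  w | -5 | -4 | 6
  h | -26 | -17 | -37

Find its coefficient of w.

L_0(w) = (w + 4)(w - 6) / [11] = (1/11)w^2 - (2/11)w - 24/11
L_1(w) = (w + 5)(w - 6) / [-10] = -(1/10)w^2 + (1/10)w + 3
L_2(w) = (w + 5)(w + 4) / [110] = (1/110)w^2 + (9/110)w + 2/11
h(w) = (-26)·L_0 + (-17)·L_1 + (-37)·L_2
Only the coefficient of w is needed; take it from each L_i and combine:
(-26)·(-2/11) + (-17)·(1/10) + (-37)·(9/110) = 0

0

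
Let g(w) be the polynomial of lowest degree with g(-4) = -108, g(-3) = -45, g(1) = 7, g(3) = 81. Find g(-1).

Evaluate each Lagrange basis at w = -1:
L_0(-1) = (2)·(-2)·(-4)/[(-1)·(-5)·(-7)] = -16/35
L_1(-1) = (3)·(-2)·(-4)/[(1)·(-4)·(-6)] = 1
L_2(-1) = (3)·(2)·(-4)/[(5)·(4)·(-2)] = 3/5
L_3(-1) = (3)·(2)·(-2)/[(7)·(6)·(2)] = -1/7
Sum: (-108)·(-16/35) + (-45)·(1) + 7·(3/5) + 81·(-1/7) = -3

-3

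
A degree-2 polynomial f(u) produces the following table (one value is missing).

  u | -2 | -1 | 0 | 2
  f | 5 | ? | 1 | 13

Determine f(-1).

The 3 known values determine f uniquely (degree ≤ 2).
Evaluate each Lagrange basis at u = -1:
L_0(-1) = (-1)·(-3)/[(-2)·(-4)] = 3/8
L_1(-1) = (1)·(-3)/[(2)·(-2)] = 3/4
L_2(-1) = (1)·(-1)/[(4)·(2)] = -1/8
Sum: 5·(3/8) + 1·(3/4) + 13·(-1/8) = 1

1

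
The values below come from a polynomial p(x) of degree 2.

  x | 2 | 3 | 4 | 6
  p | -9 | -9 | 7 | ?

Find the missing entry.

The 3 known values determine p uniquely (degree ≤ 2).
Evaluate each Lagrange basis at x = 6:
L_0(6) = (3)·(2)/[(-1)·(-2)] = 3
L_1(6) = (4)·(2)/[(1)·(-1)] = -8
L_2(6) = (4)·(3)/[(2)·(1)] = 6
Sum: (-9)·(3) + (-9)·(-8) + 7·(6) = 87

87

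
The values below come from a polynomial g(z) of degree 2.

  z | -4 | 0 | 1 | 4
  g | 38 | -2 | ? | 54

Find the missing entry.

3

The 3 known values determine g uniquely (degree ≤ 2).
Evaluate each Lagrange basis at z = 1:
L_0(1) = (1)·(-3)/[(-4)·(-8)] = -3/32
L_1(1) = (5)·(-3)/[(4)·(-4)] = 15/16
L_2(1) = (5)·(1)/[(8)·(4)] = 5/32
Sum: 38·(-3/32) + (-2)·(15/16) + 54·(5/32) = 3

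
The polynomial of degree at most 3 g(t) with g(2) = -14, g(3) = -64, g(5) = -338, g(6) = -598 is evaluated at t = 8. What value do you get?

-1454

Using Newton's divided-difference form:
g[2,3] = (-64 - (-14)) / (3 - 2) = -50
g[3,5] = (-338 - (-64)) / (5 - 3) = -137
g[5,6] = (-598 - (-338)) / (6 - 5) = -260
g[2,3,5] = (-137 - (-50)) / (5 - 2) = -29
g[3,5,6] = (-260 - (-137)) / (6 - 3) = -41
g[2,3,5,6] = (-41 - (-29)) / (6 - 2) = -3
g(8) = -14 + (-50)·(6) + (-29)·(6)·(5) + (-3)·(6)·(5)·(3) = -1454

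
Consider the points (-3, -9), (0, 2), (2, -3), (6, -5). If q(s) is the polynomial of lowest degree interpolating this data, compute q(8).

662/45

Using Newton's divided-difference form:
q[-3,0] = (2 - (-9)) / (0 - (-3)) = 11/3
q[0,2] = (-3 - 2) / (2 - 0) = -5/2
q[2,6] = (-5 - (-3)) / (6 - 2) = -1/2
q[-3,0,2] = (-5/2 - 11/3) / (2 - (-3)) = -37/30
q[0,2,6] = (-1/2 - (-5/2)) / (6 - 0) = 1/3
q[-3,0,2,6] = (1/3 - (-37/30)) / (6 - (-3)) = 47/270
q(8) = -9 + (11/3)·(11) + (-37/30)·(11)·(8) + (47/270)·(11)·(8)·(6) = 662/45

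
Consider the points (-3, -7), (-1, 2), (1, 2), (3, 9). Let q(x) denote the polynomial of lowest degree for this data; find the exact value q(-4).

-159/8

Evaluate each Lagrange basis at x = -4:
L_0(-4) = (-3)·(-5)·(-7)/[(-2)·(-4)·(-6)] = 35/16
L_1(-4) = (-1)·(-5)·(-7)/[(2)·(-2)·(-4)] = -35/16
L_2(-4) = (-1)·(-3)·(-7)/[(4)·(2)·(-2)] = 21/16
L_3(-4) = (-1)·(-3)·(-5)/[(6)·(4)·(2)] = -5/16
Sum: (-7)·(35/16) + 2·(-35/16) + 2·(21/16) + 9·(-5/16) = -159/8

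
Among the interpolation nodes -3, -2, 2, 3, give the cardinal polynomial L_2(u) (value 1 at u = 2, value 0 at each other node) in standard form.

L_2(u) = (u + 3)(u + 2)(u - 3) / [(5)·(4)·(-1)]
       = (u^3 + 2u^2 - 9u - 18) / (-20)

L_2(u) = -(1/20)u^3 - (1/10)u^2 + (9/20)u + 9/10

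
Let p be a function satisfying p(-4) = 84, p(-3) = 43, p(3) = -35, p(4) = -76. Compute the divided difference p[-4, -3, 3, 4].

-1

p[-4,-3] = (43 - 84) / (-3 - (-4)) = -41
p[-3,3] = (-35 - 43) / (3 - (-3)) = -13
p[3,4] = (-76 - (-35)) / (4 - 3) = -41
p[-4,-3,3] = (-13 - (-41)) / (3 - (-4)) = 4
p[-3,3,4] = (-41 - (-13)) / (4 - (-3)) = -4
p[-4,-3,3,4] = (-4 - 4) / (4 - (-4)) = -1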